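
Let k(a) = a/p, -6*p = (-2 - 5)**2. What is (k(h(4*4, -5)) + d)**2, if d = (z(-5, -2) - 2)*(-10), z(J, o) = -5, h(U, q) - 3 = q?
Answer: 11847364/2401 ≈ 4934.3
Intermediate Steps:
h(U, q) = 3 + q
p = -49/6 (p = -(-2 - 5)**2/6 = -1/6*(-7)**2 = -1/6*49 = -49/6 ≈ -8.1667)
d = 70 (d = (-5 - 2)*(-10) = -7*(-10) = 70)
k(a) = -6*a/49 (k(a) = a/(-49/6) = a*(-6/49) = -6*a/49)
(k(h(4*4, -5)) + d)**2 = (-6*(3 - 5)/49 + 70)**2 = (-6/49*(-2) + 70)**2 = (12/49 + 70)**2 = (3442/49)**2 = 11847364/2401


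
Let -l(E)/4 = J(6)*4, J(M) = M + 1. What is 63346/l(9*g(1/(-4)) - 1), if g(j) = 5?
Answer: -31673/56 ≈ -565.59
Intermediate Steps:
J(M) = 1 + M
l(E) = -112 (l(E) = -4*(1 + 6)*4 = -28*4 = -4*28 = -112)
63346/l(9*g(1/(-4)) - 1) = 63346/(-112) = 63346*(-1/112) = -31673/56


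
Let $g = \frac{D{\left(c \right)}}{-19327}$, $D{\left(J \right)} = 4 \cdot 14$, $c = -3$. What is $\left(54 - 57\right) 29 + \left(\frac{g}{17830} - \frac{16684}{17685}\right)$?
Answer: $- \frac{1531285091585}{17412166431} \approx -87.943$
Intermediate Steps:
$D{\left(J \right)} = 56$
$g = - \frac{8}{2761}$ ($g = \frac{56}{-19327} = 56 \left(- \frac{1}{19327}\right) = - \frac{8}{2761} \approx -0.0028975$)
$\left(54 - 57\right) 29 + \left(\frac{g}{17830} - \frac{16684}{17685}\right) = \left(54 - 57\right) 29 - \left(\frac{4}{24614315} + \frac{16684}{17685}\right) = \left(-3\right) 29 - \frac{16426612088}{17412166431} = -87 - \frac{16426612088}{17412166431} = - \frac{1531285091585}{17412166431}$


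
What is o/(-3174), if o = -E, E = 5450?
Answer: 2725/1587 ≈ 1.7171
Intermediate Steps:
o = -5450 (o = -1*5450 = -5450)
o/(-3174) = -5450/(-3174) = -5450*(-1/3174) = 2725/1587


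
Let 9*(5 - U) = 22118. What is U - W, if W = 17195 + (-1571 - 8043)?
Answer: -90302/9 ≈ -10034.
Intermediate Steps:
U = -22073/9 (U = 5 - ⅑*22118 = 5 - 22118/9 = -22073/9 ≈ -2452.6)
W = 7581 (W = 17195 - 9614 = 7581)
U - W = -22073/9 - 1*7581 = -22073/9 - 7581 = -90302/9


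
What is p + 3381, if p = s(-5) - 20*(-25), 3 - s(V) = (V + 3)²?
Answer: 3880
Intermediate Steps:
s(V) = 3 - (3 + V)² (s(V) = 3 - (V + 3)² = 3 - (3 + V)²)
p = 499 (p = (3 - (3 - 5)²) - 20*(-25) = (3 - 1*(-2)²) + 500 = (3 - 1*4) + 500 = (3 - 4) + 500 = -1 + 500 = 499)
p + 3381 = 499 + 3381 = 3880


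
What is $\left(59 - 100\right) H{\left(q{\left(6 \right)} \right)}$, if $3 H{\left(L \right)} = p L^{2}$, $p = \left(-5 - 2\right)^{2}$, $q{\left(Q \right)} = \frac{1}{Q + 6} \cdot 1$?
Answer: $- \frac{2009}{432} \approx -4.6505$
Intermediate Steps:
$q{\left(Q \right)} = \frac{1}{6 + Q}$ ($q{\left(Q \right)} = \frac{1}{6 + Q} 1 = \frac{1}{6 + Q}$)
$p = 49$ ($p = \left(-7\right)^{2} = 49$)
$H{\left(L \right)} = \frac{49 L^{2}}{3}$
$\left(59 - 100\right) H{\left(q{\left(6 \right)} \right)} = \left(59 - 100\right) \frac{49 \left(\frac{1}{6 + 6}\right)^{2}}{3} = - 41 \frac{49 \left(\frac{1}{12}\right)^{2}}{3} = - 41 \frac{49}{3 \cdot 144} = - 41 \cdot \frac{49}{3} \cdot \frac{1}{144} = \left(-41\right) \frac{49}{432} = - \frac{2009}{432}$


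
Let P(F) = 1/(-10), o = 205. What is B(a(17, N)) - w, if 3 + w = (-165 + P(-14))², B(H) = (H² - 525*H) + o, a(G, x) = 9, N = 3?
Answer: -3169401/100 ≈ -31694.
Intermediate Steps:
P(F) = -⅒ (P(F) = 1*(-⅒) = -⅒)
B(H) = 205 + H² - 525*H (B(H) = (H² - 525*H) + 205 = 205 + H² - 525*H)
w = 2725501/100 (w = -3 + (-165 - ⅒)² = -3 + (-1651/10)² = -3 + 2725801/100 = 2725501/100 ≈ 27255.)
B(a(17, N)) - w = (205 + 9² - 525*9) - 1*2725501/100 = (205 + 81 - 4725) - 2725501/100 = -4439 - 2725501/100 = -3169401/100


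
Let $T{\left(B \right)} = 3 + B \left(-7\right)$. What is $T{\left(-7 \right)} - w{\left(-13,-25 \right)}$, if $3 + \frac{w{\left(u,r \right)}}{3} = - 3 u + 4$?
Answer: $-68$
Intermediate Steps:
$T{\left(B \right)} = 3 - 7 B$
$w{\left(u,r \right)} = 3 - 9 u$ ($w{\left(u,r \right)} = -9 + 3 \left(- 3 u + 4\right) = -9 + 3 \left(4 - 3 u\right) = -9 - \left(-12 + 9 u\right) = 3 - 9 u$)
$T{\left(-7 \right)} - w{\left(-13,-25 \right)} = \left(3 - -49\right) - \left(3 - -117\right) = \left(3 + 49\right) - \left(3 + 117\right) = 52 - 120 = -68$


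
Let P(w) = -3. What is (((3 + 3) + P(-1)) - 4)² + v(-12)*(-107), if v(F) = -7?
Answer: 750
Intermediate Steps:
(((3 + 3) + P(-1)) - 4)² + v(-12)*(-107) = (((3 + 3) - 3) - 4)² - 7*(-107) = ((6 - 3) - 4)² + 749 = (3 - 4)² + 749 = (-1)² + 749 = 1 + 749 = 750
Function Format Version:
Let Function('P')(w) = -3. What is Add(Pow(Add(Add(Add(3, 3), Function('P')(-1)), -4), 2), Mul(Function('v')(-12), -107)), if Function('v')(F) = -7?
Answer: 750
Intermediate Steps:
Add(Pow(Add(Add(Add(3, 3), Function('P')(-1)), -4), 2), Mul(Function('v')(-12), -107)) = Add(Pow(Add(Add(Add(3, 3), -3), -4), 2), Mul(-7, -107)) = Add(Pow(Add(Add(6, -3), -4), 2), 749) = Add(Pow(Add(3, -4), 2), 749) = Add(Pow(-1, 2), 749) = Add(1, 749) = 750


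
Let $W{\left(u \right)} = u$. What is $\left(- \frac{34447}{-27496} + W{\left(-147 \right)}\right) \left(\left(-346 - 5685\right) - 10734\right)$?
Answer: $\frac{9597878675}{3928} \approx 2.4435 \cdot 10^{6}$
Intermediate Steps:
$\left(- \frac{34447}{-27496} + W{\left(-147 \right)}\right) \left(\left(-346 - 5685\right) - 10734\right) = \left(- \frac{34447}{-27496} - 147\right) \left(\left(-346 - 5685\right) - 10734\right) = \left(\left(-34447\right) \left(- \frac{1}{27496}\right) - 147\right) \left(\left(-346 - 5685\right) - 10734\right) = \left(\frac{4921}{3928} - 147\right) \left(-6031 - 10734\right) = \left(- \frac{572495}{3928}\right) \left(-16765\right) = \frac{9597878675}{3928}$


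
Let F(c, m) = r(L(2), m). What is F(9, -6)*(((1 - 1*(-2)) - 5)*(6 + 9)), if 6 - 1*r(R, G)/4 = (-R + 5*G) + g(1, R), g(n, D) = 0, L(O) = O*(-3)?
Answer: -3600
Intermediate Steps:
L(O) = -3*O
r(R, G) = 24 - 20*G + 4*R (r(R, G) = 24 - 4*((-R + 5*G) + 0) = 24 - 4*(-R + 5*G) = 24 + (-20*G + 4*R) = 24 - 20*G + 4*R)
F(c, m) = -20*m (F(c, m) = 24 - 20*m + 4*(-3*2) = 24 - 20*m + 4*(-6) = 24 - 20*m - 24 = -20*m)
F(9, -6)*(((1 - 1*(-2)) - 5)*(6 + 9)) = (-20*(-6))*(((1 - 1*(-2)) - 5)*(6 + 9)) = 120*(((1 + 2) - 5)*15) = 120*((3 - 5)*15) = 120*(-2*15) = 120*(-30) = -3600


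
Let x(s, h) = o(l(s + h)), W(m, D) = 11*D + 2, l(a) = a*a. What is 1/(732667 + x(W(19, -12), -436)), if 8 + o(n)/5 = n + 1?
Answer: 1/2334412 ≈ 4.2837e-7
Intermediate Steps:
l(a) = a²
W(m, D) = 2 + 11*D
o(n) = -35 + 5*n (o(n) = -40 + 5*(n + 1) = -40 + 5*(1 + n) = -40 + (5 + 5*n) = -35 + 5*n)
x(s, h) = -35 + 5*(h + s)² (x(s, h) = -35 + 5*(s + h)² = -35 + 5*(h + s)²)
1/(732667 + x(W(19, -12), -436)) = 1/(732667 + (-35 + 5*(-436 + (2 + 11*(-12)))²)) = 1/(732667 + (-35 + 5*(-436 + (2 - 132))²)) = 1/(732667 + (-35 + 5*(-436 - 130)²)) = 1/(732667 + (-35 + 5*(-566)²)) = 1/(732667 + (-35 + 5*320356)) = 1/(732667 + (-35 + 1601780)) = 1/(732667 + 1601745) = 1/2334412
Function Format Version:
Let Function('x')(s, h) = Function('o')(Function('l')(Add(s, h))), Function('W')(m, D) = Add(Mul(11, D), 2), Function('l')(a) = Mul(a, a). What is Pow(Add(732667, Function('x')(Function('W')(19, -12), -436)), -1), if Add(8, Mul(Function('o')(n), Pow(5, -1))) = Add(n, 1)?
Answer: Rational(1, 2334412) ≈ 4.2837e-7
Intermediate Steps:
Function('l')(a) = Pow(a, 2)
Function('W')(m, D) = Add(2, Mul(11, D))
Function('o')(n) = Add(-35, Mul(5, n)) (Function('o')(n) = Add(-40, Mul(5, Add(n, 1))) = Add(-40, Mul(5, Add(1, n))) = Add(-40, Add(5, Mul(5, n))) = Add(-35, Mul(5, n)))
Function('x')(s, h) = Add(-35, Mul(5, Pow(Add(h, s), 2))) (Function('x')(s, h) = Add(-35, Mul(5, Pow(Add(s, h), 2))) = Add(-35, Mul(5, Pow(Add(h, s), 2))))
Pow(Add(732667, Function('x')(Function('W')(19, -12), -436)), -1) = Pow(Add(732667, Add(-35, Mul(5, Pow(Add(-436, Add(2, Mul(11, -12))), 2)))), -1) = Pow(Add(732667, Add(-35, Mul(5, Pow(Add(-436, Add(2, -132)), 2)))), -1) = Pow(Add(732667, Add(-35, Mul(5, Pow(Add(-436, -130), 2)))), -1) = Pow(Add(732667, Add(-35, Mul(5, Pow(-566, 2)))), -1) = Pow(Add(732667, Add(-35, Mul(5, 320356))), -1) = Pow(Add(732667, Add(-35, 1601780)), -1) = Pow(Add(732667, 1601745), -1) = Pow(2334412, -1) = Rational(1, 2334412)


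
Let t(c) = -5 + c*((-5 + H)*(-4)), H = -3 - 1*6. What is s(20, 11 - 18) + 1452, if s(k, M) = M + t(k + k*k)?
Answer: 24960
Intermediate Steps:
H = -9 (H = -3 - 6 = -9)
t(c) = -5 + 56*c (t(c) = -5 + c*((-5 - 9)*(-4)) = -5 + c*(-14*(-4)) = -5 + c*56 = -5 + 56*c)
s(k, M) = -5 + M + 56*k + 56*k² (s(k, M) = M + (-5 + 56*(k + k*k)) = M + (-5 + 56*(k + k²)) = M + (-5 + (56*k + 56*k²)) = M + (-5 + 56*k + 56*k²) = -5 + M + 56*k + 56*k²)
s(20, 11 - 18) + 1452 = (-5 + (11 - 18) + 56*20*(1 + 20)) + 1452 = (-5 - 7 + 56*20*21) + 1452 = (-5 - 7 + 23520) + 1452 = 23508 + 1452 = 24960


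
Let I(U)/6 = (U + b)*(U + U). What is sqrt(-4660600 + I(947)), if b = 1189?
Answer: 2*sqrt(4903226) ≈ 4428.6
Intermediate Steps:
I(U) = 12*U*(1189 + U) (I(U) = 6*((U + 1189)*(U + U)) = 6*((1189 + U)*(2*U)) = 6*(2*U*(1189 + U)) = 12*U*(1189 + U))
sqrt(-4660600 + I(947)) = sqrt(-4660600 + 12*947*(1189 + 947)) = sqrt(-4660600 + 12*947*2136) = sqrt(-4660600 + 24273504) = sqrt(19612904) = 2*sqrt(4903226)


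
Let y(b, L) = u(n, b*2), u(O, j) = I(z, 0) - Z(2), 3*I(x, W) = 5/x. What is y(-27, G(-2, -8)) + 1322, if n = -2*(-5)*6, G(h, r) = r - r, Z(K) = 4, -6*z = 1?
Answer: 1308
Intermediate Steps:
z = -⅙ (z = -⅙*1 = -⅙ ≈ -0.16667)
I(x, W) = 5/(3*x) (I(x, W) = (5/x)/3 = 5/(3*x))
G(h, r) = 0
n = 60 (n = 10*6 = 60)
u(O, j) = -14 (u(O, j) = 5/(3*(-⅙)) - 1*4 = (5/3)*(-6) - 4 = -10 - 4 = -14)
y(b, L) = -14
y(-27, G(-2, -8)) + 1322 = -14 + 1322 = 1308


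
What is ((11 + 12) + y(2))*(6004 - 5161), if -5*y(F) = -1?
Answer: 97788/5 ≈ 19558.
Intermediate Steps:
y(F) = 1/5 (y(F) = -1/5*(-1) = 1/5)
((11 + 12) + y(2))*(6004 - 5161) = ((11 + 12) + 1/5)*(6004 - 5161) = (23 + 1/5)*843 = (116/5)*843 = 97788/5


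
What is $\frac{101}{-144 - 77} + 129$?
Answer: $\frac{28408}{221} \approx 128.54$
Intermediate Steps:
$\frac{101}{-144 - 77} + 129 = \frac{101}{-221} + 129 = 101 \left(- \frac{1}{221}\right) + 129 = - \frac{101}{221} + 129 = \frac{28408}{221}$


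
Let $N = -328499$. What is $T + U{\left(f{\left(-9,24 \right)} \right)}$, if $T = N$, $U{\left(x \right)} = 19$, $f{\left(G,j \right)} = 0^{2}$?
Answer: $-328480$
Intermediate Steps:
$f{\left(G,j \right)} = 0$
$T = -328499$
$T + U{\left(f{\left(-9,24 \right)} \right)} = -328499 + 19 = -328480$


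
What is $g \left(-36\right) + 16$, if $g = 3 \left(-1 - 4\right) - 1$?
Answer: $592$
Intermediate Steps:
$g = -16$ ($g = 3 \left(-1 - 4\right) - 1 = 3 \left(-5\right) - 1 = -15 - 1 = -16$)
$g \left(-36\right) + 16 = \left(-16\right) \left(-36\right) + 16 = 576 + 16 = 592$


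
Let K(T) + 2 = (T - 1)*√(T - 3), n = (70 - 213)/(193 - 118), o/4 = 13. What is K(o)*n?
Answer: -10153/15 ≈ -676.87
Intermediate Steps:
o = 52 (o = 4*13 = 52)
n = -143/75 ≈ -1.9067
K(T) = -2 + √(-3 + T)*(-1 + T) (K(T) = -2 + (T - 1)*√(T - 3) = -2 + (-1 + T)*√(-3 + T) = -2 + √(-3 + T)*(-1 + T))
K(o)*n = (-2 - √(-3 + 52) + 52*√(-3 + 52))*(-143/75) = (-2 - √49 + 52*√49)*(-143/75) = (-2 - 1*7 + 52*7)*(-143/75) = (-2 - 7 + 364)*(-143/75) = 355*(-143/75) = -10153/15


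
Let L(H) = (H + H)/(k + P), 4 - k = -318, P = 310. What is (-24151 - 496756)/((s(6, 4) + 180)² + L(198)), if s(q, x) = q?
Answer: -82303306/5466267 ≈ -15.057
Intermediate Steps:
k = 322 (k = 4 - 1*(-318) = 4 + 318 = 322)
L(H) = H/316 (L(H) = (H + H)/(322 + 310) = (2*H)/632 = (2*H)*(1/632) = H/316)
(-24151 - 496756)/((s(6, 4) + 180)² + L(198)) = (-24151 - 496756)/((6 + 180)² + (1/316)*198) = -520907/(186² + 99/158) = -520907/(34596 + 99/158) = -520907/5466267/158 = -520907*158/5466267 = -82303306/5466267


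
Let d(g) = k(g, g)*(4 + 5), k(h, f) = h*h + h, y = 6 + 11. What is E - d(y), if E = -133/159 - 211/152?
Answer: -66612437/24168 ≈ -2756.2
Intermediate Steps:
y = 17
E = -53765/24168 (E = -133*1/159 - 211*1/152 = -133/159 - 211/152 = -53765/24168 ≈ -2.2246)
k(h, f) = h + h**2 (k(h, f) = h**2 + h = h + h**2)
d(g) = 9*g*(1 + g) (d(g) = (g*(1 + g))*(4 + 5) = (g*(1 + g))*9 = 9*g*(1 + g))
E - d(y) = -53765/24168 - 9*17*(1 + 17) = -53765/24168 - 9*17*18 = -53765/24168 - 1*2754 = -53765/24168 - 2754 = -66612437/24168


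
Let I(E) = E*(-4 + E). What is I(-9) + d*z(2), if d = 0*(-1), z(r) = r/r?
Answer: 117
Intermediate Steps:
z(r) = 1
d = 0
I(-9) + d*z(2) = -9*(-4 - 9) + 0*1 = -9*(-13) + 0 = 117 + 0 = 117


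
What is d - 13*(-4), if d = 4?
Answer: 56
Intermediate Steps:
d - 13*(-4) = 4 - 13*(-4) = 4 + 52 = 56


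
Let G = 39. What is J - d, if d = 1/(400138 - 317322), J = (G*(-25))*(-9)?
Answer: 726710399/82816 ≈ 8775.0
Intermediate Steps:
J = 8775 (J = (39*(-25))*(-9) = -975*(-9) = 8775)
d = 1/82816 ≈ 1.2075e-5
J - d = 8775 - 1*1/82816 = 8775 - 1/82816 = 726710399/82816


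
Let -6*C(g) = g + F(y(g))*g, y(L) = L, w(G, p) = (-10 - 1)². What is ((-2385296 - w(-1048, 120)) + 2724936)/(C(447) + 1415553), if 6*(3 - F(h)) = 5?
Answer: 4074228/16983805 ≈ 0.23989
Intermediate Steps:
w(G, p) = 121 (w(G, p) = (-11)² = 121)
F(h) = 13/6 (F(h) = 3 - ⅙*5 = 3 - ⅚ = 13/6)
C(g) = -19*g/36 (C(g) = -(g + 13*g/6)/6 = -19*g/36)
((-2385296 - w(-1048, 120)) + 2724936)/(C(447) + 1415553) = ((-2385296 - 1*121) + 2724936)/(-19/36*447 + 1415553) = ((-2385296 - 121) + 2724936)/(-2831/12 + 1415553) = (-2385417 + 2724936)/(16983805/12) = 339519*(12/16983805) = 4074228/16983805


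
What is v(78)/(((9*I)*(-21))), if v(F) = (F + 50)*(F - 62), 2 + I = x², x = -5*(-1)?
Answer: -2048/4347 ≈ -0.47113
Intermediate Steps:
x = 5
I = 23 (I = -2 + 5² = -2 + 25 = 23)
v(F) = (-62 + F)*(50 + F) (v(F) = (50 + F)*(-62 + F) = (-62 + F)*(50 + F))
v(78)/(((9*I)*(-21))) = (-3100 + 78² - 12*78)/(((9*23)*(-21))) = (-3100 + 6084 - 936)/((207*(-21))) = 2048/(-4347) = 2048*(-1/4347) = -2048/4347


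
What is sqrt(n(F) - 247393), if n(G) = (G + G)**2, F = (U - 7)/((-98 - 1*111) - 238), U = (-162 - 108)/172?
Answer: 2*I*sqrt(22849640448086)/19221 ≈ 497.39*I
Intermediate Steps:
U = -135/86 (U = -270*1/172 = -135/86 ≈ -1.5698)
F = 737/38442 (F = (-135/86 - 7)/((-98 - 1*111) - 238) = -737/(86*((-98 - 111) - 238)) = -737/(86*(-209 - 238)) = -737/86/(-447) = -737/86*(-1/447) = 737/38442 ≈ 0.019172)
n(G) = 4*G**2 (n(G) = (2*G)**2 = 4*G**2)
sqrt(n(F) - 247393) = sqrt(4*(737/38442)**2 - 247393) = sqrt(4*(543169/1477787364) - 247393) = sqrt(543169/369446841 - 247393) = sqrt(-91398561792344/369446841) = 2*I*sqrt(22849640448086)/19221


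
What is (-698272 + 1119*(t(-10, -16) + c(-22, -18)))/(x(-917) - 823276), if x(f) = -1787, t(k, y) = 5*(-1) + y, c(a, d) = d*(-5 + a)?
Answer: 177937/825063 ≈ 0.21566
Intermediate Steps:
t(k, y) = -5 + y
(-698272 + 1119*(t(-10, -16) + c(-22, -18)))/(x(-917) - 823276) = (-698272 + 1119*((-5 - 16) - 18*(-5 - 22)))/(-1787 - 823276) = (-698272 + 1119*(-21 - 18*(-27)))/(-825063) = (-698272 + 1119*(-21 + 486))*(-1/825063) = (-698272 + 1119*465)*(-1/825063) = (-698272 + 520335)*(-1/825063) = -177937*(-1/825063) = 177937/825063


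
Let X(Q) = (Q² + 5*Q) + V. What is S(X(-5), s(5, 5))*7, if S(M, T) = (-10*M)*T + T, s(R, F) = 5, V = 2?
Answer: -665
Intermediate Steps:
X(Q) = 2 + Q² + 5*Q (X(Q) = (Q² + 5*Q) + 2 = 2 + Q² + 5*Q)
S(M, T) = T - 10*M*T (S(M, T) = -10*M*T + T = T - 10*M*T)
S(X(-5), s(5, 5))*7 = (5*(1 - 10*(2 + (-5)² + 5*(-5))))*7 = (5*(1 - 10*(2 + 25 - 25)))*7 = (5*(1 - 10*2))*7 = (5*(1 - 20))*7 = (5*(-19))*7 = -95*7 = -665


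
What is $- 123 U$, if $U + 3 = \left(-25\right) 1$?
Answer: $3444$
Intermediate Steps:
$U = -28$ ($U = -3 - 25 = -28$)
$- 123 U = \left(-123\right) \left(-28\right) = 3444$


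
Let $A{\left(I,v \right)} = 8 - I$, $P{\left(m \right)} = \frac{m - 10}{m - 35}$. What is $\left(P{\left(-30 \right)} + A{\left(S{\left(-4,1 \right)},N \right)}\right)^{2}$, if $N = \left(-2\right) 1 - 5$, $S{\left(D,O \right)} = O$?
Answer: $\frac{9801}{169} \approx 57.994$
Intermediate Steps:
$P{\left(m \right)} = \frac{-10 + m}{-35 + m}$
$N = -7$ ($N = -2 - 5 = -7$)
$\left(P{\left(-30 \right)} + A{\left(S{\left(-4,1 \right)},N \right)}\right)^{2} = \left(\frac{-10 - 30}{-35 - 30} + \left(8 - 1\right)\right)^{2} = \left(\frac{1}{-65} \left(-40\right) + \left(8 - 1\right)\right)^{2} = \left(\left(- \frac{1}{65}\right) \left(-40\right) + 7\right)^{2} = \left(\frac{8}{13} + 7\right)^{2} = \left(\frac{99}{13}\right)^{2} = \frac{9801}{169}$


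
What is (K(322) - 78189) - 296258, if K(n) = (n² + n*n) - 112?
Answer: -167191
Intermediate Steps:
K(n) = -112 + 2*n² (K(n) = (n² + n²) - 112 = 2*n² - 112 = -112 + 2*n²)
(K(322) - 78189) - 296258 = ((-112 + 2*322²) - 78189) - 296258 = ((-112 + 2*103684) - 78189) - 296258 = ((-112 + 207368) - 78189) - 296258 = (207256 - 78189) - 296258 = 129067 - 296258 = -167191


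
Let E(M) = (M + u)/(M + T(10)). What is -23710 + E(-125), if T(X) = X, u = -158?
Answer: -2726367/115 ≈ -23708.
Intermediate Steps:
E(M) = (-158 + M)/(10 + M) (E(M) = (M - 158)/(M + 10) = (-158 + M)/(10 + M))
-23710 + E(-125) = -23710 + (-158 - 125)/(10 - 125) = -23710 - 283/(-115) = -23710 - 1/115*(-283) = -23710 + 283/115 = -2726367/115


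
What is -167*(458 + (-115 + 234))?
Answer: -96359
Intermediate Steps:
-167*(458 + (-115 + 234)) = -167*(458 + 119) = -167*577 = -96359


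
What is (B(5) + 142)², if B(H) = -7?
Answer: 18225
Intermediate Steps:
(B(5) + 142)² = (-7 + 142)² = 135² = 18225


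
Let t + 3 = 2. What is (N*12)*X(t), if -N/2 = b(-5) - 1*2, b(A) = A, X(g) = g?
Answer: -168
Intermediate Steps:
t = -1 (t = -3 + 2 = -1)
N = 14 (N = -2*(-5 - 1*2) = -2*(-5 - 2) = -2*(-7) = 14)
(N*12)*X(t) = (14*12)*(-1) = 168*(-1) = -168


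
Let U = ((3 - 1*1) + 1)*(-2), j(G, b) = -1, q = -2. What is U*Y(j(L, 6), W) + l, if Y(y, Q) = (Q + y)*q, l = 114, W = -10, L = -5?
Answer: -18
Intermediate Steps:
U = -6 (U = ((3 - 1) + 1)*(-2) = (2 + 1)*(-2) = 3*(-2) = -6)
Y(y, Q) = -2*Q - 2*y (Y(y, Q) = (Q + y)*(-2) = -2*Q - 2*y)
U*Y(j(L, 6), W) + l = -6*(-2*(-10) - 2*(-1)) + 114 = -6*(20 + 2) + 114 = -6*22 + 114 = -132 + 114 = -18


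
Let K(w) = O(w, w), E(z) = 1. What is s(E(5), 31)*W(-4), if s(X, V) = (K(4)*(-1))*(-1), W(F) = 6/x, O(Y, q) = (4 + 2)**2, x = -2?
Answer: -108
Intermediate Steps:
O(Y, q) = 36 (O(Y, q) = 6**2 = 36)
W(F) = -3 (W(F) = 6/(-2) = 6*(-1/2) = -3)
K(w) = 36
s(X, V) = 36 (s(X, V) = (36*(-1))*(-1) = -36*(-1) = 36)
s(E(5), 31)*W(-4) = 36*(-3) = -108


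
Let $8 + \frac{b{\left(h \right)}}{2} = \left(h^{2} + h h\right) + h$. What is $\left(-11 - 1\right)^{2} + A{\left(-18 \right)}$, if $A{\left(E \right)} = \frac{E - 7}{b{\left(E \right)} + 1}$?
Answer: $\frac{35851}{249} \approx 143.98$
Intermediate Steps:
$b{\left(h \right)} = -16 + 2 h + 4 h^{2}$ ($b{\left(h \right)} = -16 + 2 \left(\left(h^{2} + h h\right) + h\right) = -16 + 2 \left(\left(h^{2} + h^{2}\right) + h\right) = -16 + 2 \left(2 h^{2} + h\right) = -16 + 2 \left(h + 2 h^{2}\right) = -16 + \left(2 h + 4 h^{2}\right) = -16 + 2 h + 4 h^{2}$)
$A{\left(E \right)} = \frac{-7 + E}{-15 + 2 E + 4 E^{2}}$ ($A{\left(E \right)} = \frac{E - 7}{\left(-16 + 2 E + 4 E^{2}\right) + 1} = \frac{-7 + E}{-15 + 2 E + 4 E^{2}}$)
$\left(-11 - 1\right)^{2} + A{\left(-18 \right)} = \left(-11 - 1\right)^{2} + \frac{-7 - 18}{-15 + 2 \left(-18\right) + 4 \left(-18\right)^{2}} = \left(-12\right)^{2} + \frac{1}{-15 - 36 + 4 \cdot 324} \left(-25\right) = 144 + \frac{1}{-15 - 36 + 1296} \left(-25\right) = 144 + \frac{1}{1245} \left(-25\right) = 144 - \frac{5}{249} = \frac{35851}{249}$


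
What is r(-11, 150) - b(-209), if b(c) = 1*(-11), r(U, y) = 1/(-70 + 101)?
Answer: 342/31 ≈ 11.032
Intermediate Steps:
r(U, y) = 1/31
b(c) = -11
r(-11, 150) - b(-209) = 1/31 - 1*(-11) = 1/31 + 11 = 342/31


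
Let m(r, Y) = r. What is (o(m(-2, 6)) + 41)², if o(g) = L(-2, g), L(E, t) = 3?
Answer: 1936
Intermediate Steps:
o(g) = 3
(o(m(-2, 6)) + 41)² = (3 + 41)² = 44² = 1936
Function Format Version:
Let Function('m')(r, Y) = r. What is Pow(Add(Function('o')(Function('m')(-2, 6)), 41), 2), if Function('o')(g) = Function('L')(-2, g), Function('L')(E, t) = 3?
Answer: 1936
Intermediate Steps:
Function('o')(g) = 3
Pow(Add(Function('o')(Function('m')(-2, 6)), 41), 2) = Pow(Add(3, 41), 2) = Pow(44, 2) = 1936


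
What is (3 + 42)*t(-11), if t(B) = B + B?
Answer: -990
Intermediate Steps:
t(B) = 2*B
(3 + 42)*t(-11) = (3 + 42)*(2*(-11)) = 45*(-22) = -990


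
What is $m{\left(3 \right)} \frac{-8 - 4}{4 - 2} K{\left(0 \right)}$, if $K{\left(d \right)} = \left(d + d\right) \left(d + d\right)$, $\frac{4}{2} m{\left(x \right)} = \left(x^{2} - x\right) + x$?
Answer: $0$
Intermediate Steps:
$m{\left(x \right)} = \frac{x^{2}}{2}$ ($m{\left(x \right)} = \frac{\left(x^{2} - x\right) + x}{2} = \frac{x^{2}}{2}$)
$K{\left(d \right)} = 4 d^{2}$ ($K{\left(d \right)} = 2 d 2 d = 4 d^{2}$)
$m{\left(3 \right)} \frac{-8 - 4}{4 - 2} K{\left(0 \right)} = \frac{3^{2}}{2} \frac{-8 - 4}{4 - 2} \cdot 4 \cdot 0^{2} = \frac{1}{2} \cdot 9 \left(- \frac{12}{2}\right) 4 \cdot 0 = \frac{9 \left(\left(-12\right) \frac{1}{2}\right)}{2} \cdot 0 = \frac{9}{2} \left(-6\right) 0 = \left(-27\right) 0 = 0$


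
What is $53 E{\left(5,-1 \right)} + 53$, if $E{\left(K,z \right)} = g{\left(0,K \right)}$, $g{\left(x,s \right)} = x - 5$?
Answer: $-212$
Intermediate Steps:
$g{\left(x,s \right)} = -5 + x$
$E{\left(K,z \right)} = -5$ ($E{\left(K,z \right)} = -5 + 0 = -5$)
$53 E{\left(5,-1 \right)} + 53 = 53 \left(-5\right) + 53 = -265 + 53 = -212$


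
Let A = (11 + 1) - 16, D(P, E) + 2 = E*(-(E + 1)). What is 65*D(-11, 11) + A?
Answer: -8714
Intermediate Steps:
D(P, E) = -2 + E*(-1 - E) (D(P, E) = -2 + E*(-(E + 1)) = -2 + E*(-(1 + E)) = -2 + E*(-1 - E))
A = -4 (A = 12 - 16 = -4)
65*D(-11, 11) + A = 65*(-2 - 1*11 - 1*11**2) - 4 = 65*(-2 - 11 - 1*121) - 4 = 65*(-2 - 11 - 121) - 4 = 65*(-134) - 4 = -8710 - 4 = -8714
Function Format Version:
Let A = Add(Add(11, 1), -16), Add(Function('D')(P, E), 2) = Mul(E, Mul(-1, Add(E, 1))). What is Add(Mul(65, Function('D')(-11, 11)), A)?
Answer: -8714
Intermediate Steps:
Function('D')(P, E) = Add(-2, Mul(E, Add(-1, Mul(-1, E)))) (Function('D')(P, E) = Add(-2, Mul(E, Mul(-1, Add(E, 1)))) = Add(-2, Mul(E, Mul(-1, Add(1, E)))) = Add(-2, Mul(E, Add(-1, Mul(-1, E)))))
A = -4 (A = Add(12, -16) = -4)
Add(Mul(65, Function('D')(-11, 11)), A) = Add(Mul(65, Add(-2, Mul(-1, 11), Mul(-1, Pow(11, 2)))), -4) = Add(Mul(65, Add(-2, -11, Mul(-1, 121))), -4) = Add(Mul(65, Add(-2, -11, -121)), -4) = Add(Mul(65, -134), -4) = Add(-8710, -4) = -8714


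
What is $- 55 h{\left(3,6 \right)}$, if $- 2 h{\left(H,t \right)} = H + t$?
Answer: $\frac{495}{2} \approx 247.5$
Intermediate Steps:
$h{\left(H,t \right)} = - \frac{H}{2} - \frac{t}{2}$ ($h{\left(H,t \right)} = - \frac{H + t}{2} = - \frac{H}{2} - \frac{t}{2}$)
$- 55 h{\left(3,6 \right)} = - 55 \left(\left(- \frac{1}{2}\right) 3 - 3\right) = - 55 \left(- \frac{3}{2} - 3\right) = \left(-55\right) \left(- \frac{9}{2}\right) = \frac{495}{2}$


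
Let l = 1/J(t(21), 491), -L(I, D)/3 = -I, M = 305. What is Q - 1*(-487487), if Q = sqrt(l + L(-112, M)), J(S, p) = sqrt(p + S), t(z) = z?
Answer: 487487 + sqrt(-21504 + 2*sqrt(2))/8 ≈ 4.8749e+5 + 18.329*I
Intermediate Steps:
L(I, D) = 3*I (L(I, D) = -(-3)*I = 3*I)
J(S, p) = sqrt(S + p)
l = sqrt(2)/32 (l = 1/(sqrt(21 + 491)) = 1/(sqrt(512)) = 1/(16*sqrt(2)) = sqrt(2)/32 ≈ 0.044194)
Q = sqrt(-336 + sqrt(2)/32) (Q = sqrt(sqrt(2)/32 + 3*(-112)) = sqrt(sqrt(2)/32 - 336) = sqrt(-336 + sqrt(2)/32) ≈ 18.329*I)
Q - 1*(-487487) = sqrt(-21504 + 2*sqrt(2))/8 - 1*(-487487) = sqrt(-21504 + 2*sqrt(2))/8 + 487487 = 487487 + sqrt(-21504 + 2*sqrt(2))/8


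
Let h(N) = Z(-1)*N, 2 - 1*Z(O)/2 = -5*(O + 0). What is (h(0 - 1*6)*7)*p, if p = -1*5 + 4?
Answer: -252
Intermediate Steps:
Z(O) = 4 + 10*O (Z(O) = 4 - (-10)*(O + 0) = 4 - (-10)*O = 4 + 10*O)
h(N) = -6*N (h(N) = (4 + 10*(-1))*N = (4 - 10)*N = -6*N)
p = -1 (p = -5 + 4 = -1)
(h(0 - 1*6)*7)*p = (-6*(0 - 1*6)*7)*(-1) = (-6*(0 - 6)*7)*(-1) = (-6*(-6)*7)*(-1) = (36*7)*(-1) = 252*(-1) = -252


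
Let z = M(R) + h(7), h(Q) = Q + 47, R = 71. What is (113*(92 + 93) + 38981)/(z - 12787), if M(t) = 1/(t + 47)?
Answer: -2355516/500831 ≈ -4.7032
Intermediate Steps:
h(Q) = 47 + Q
M(t) = 1/(47 + t)
z = 6373/118 (z = 1/(47 + 71) + (47 + 7) = 1/118 + 54 = 6373/118 ≈ 54.008)
(113*(92 + 93) + 38981)/(z - 12787) = (113*(92 + 93) + 38981)/(6373/118 - 12787) = (113*185 + 38981)/(-1502493/118) = (20905 + 38981)*(-118/1502493) = 59886*(-118/1502493) = -2355516/500831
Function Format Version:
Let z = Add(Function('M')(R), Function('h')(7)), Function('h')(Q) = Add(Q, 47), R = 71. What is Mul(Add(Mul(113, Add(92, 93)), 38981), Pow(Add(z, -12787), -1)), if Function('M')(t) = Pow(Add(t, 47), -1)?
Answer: Rational(-2355516, 500831) ≈ -4.7032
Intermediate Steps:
Function('h')(Q) = Add(47, Q)
Function('M')(t) = Pow(Add(47, t), -1)
z = Rational(6373, 118) (z = Add(Pow(Add(47, 71), -1), Add(47, 7)) = Add(Pow(118, -1), 54) = Add(Rational(1, 118), 54) = Rational(6373, 118) ≈ 54.008)
Mul(Add(Mul(113, Add(92, 93)), 38981), Pow(Add(z, -12787), -1)) = Mul(Add(Mul(113, Add(92, 93)), 38981), Pow(Add(Rational(6373, 118), -12787), -1)) = Mul(Add(Mul(113, 185), 38981), Pow(Rational(-1502493, 118), -1)) = Mul(Add(20905, 38981), Rational(-118, 1502493)) = Mul(59886, Rational(-118, 1502493)) = Rational(-2355516, 500831)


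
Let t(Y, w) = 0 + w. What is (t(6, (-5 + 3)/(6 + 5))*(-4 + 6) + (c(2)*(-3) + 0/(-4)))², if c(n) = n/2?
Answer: 1369/121 ≈ 11.314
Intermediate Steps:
t(Y, w) = w
c(n) = n/2 (c(n) = n*(½) = n/2)
(t(6, (-5 + 3)/(6 + 5))*(-4 + 6) + (c(2)*(-3) + 0/(-4)))² = (((-5 + 3)/(6 + 5))*(-4 + 6) + (((½)*2)*(-3) + 0/(-4)))² = (-2/11*2 + (1*(-3) + 0*(-¼)))² = (-2*1/11*2 + (-3 + 0))² = (-2/11*2 - 3)² = (-4/11 - 3)² = (-37/11)² = 1369/121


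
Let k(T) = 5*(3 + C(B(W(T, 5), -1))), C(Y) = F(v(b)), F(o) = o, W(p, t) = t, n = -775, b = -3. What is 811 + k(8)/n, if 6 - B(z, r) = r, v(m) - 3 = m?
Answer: 125702/155 ≈ 810.98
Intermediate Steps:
v(m) = 3 + m
B(z, r) = 6 - r
C(Y) = 0 (C(Y) = 3 - 3 = 0)
k(T) = 15 (k(T) = 5*(3 + 0) = 5*3 = 15)
811 + k(8)/n = 811 + 15/(-775) = 811 - 1/775*15 = 811 - 3/155 = 125702/155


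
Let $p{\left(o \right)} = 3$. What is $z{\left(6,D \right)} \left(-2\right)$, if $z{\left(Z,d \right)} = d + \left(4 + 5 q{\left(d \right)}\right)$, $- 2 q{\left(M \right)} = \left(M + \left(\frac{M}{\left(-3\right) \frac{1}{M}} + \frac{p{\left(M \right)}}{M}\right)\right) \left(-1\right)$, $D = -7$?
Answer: $\frac{2621}{21} \approx 124.81$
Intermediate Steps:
$q{\left(M \right)} = \frac{M}{2} - \frac{M^{2}}{6} + \frac{3}{2 M}$ ($q{\left(M \right)} = - \frac{\left(M + \left(\frac{M}{\left(-3\right) \frac{1}{M}} + \frac{3}{M}\right)\right) \left(-1\right)}{2} = - \frac{\left(M + \left(M \left(- \frac{M}{3}\right) + \frac{3}{M}\right)\right) \left(-1\right)}{2} = - \frac{\left(M - \left(- \frac{3}{M} + \frac{M^{2}}{3}\right)\right) \left(-1\right)}{2} = - \frac{\left(M + \frac{3}{M} - \frac{M^{2}}{3}\right) \left(-1\right)}{2} = - \frac{- M - \frac{3}{M} + \frac{M^{2}}{3}}{2} = \frac{M}{2} - \frac{M^{2}}{6} + \frac{3}{2 M}$)
$z{\left(Z,d \right)} = 4 + d + \frac{5 \left(9 + d^{2} \left(3 - d\right)\right)}{6 d}$ ($z{\left(Z,d \right)} = d + \left(4 + 5 \frac{9 + d^{2} \left(3 - d\right)}{6 d}\right) = d + \left(4 + \frac{5 \left(9 + d^{2} \left(3 - d\right)\right)}{6 d}\right) = 4 + d + \frac{5 \left(9 + d^{2} \left(3 - d\right)\right)}{6 d}$)
$z{\left(6,D \right)} \left(-2\right) = \frac{45 - 5 \left(-7\right)^{3} + 21 \left(-7\right)^{2} + 24 \left(-7\right)}{6 \left(-7\right)} \left(-2\right) = \frac{1}{6} \left(- \frac{1}{7}\right) \left(45 - -1715 + 21 \cdot 49 - 168\right) \left(-2\right) = \frac{1}{6} \left(- \frac{1}{7}\right) \left(45 + 1715 + 1029 - 168\right) \left(-2\right) = \frac{1}{6} \left(- \frac{1}{7}\right) 2621 \left(-2\right) = \left(- \frac{2621}{42}\right) \left(-2\right) = \frac{2621}{21}$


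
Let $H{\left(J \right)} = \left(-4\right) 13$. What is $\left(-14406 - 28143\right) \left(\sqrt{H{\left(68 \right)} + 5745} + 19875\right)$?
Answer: $-845661375 - 42549 \sqrt{5693} \approx -8.4887 \cdot 10^{8}$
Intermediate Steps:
$H{\left(J \right)} = -52$
$\left(-14406 - 28143\right) \left(\sqrt{H{\left(68 \right)} + 5745} + 19875\right) = \left(-14406 - 28143\right) \left(\sqrt{-52 + 5745} + 19875\right) = - 42549 \left(\sqrt{5693} + 19875\right) = - 42549 \left(19875 + \sqrt{5693}\right) = -845661375 - 42549 \sqrt{5693}$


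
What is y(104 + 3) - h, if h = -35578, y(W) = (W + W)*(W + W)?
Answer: 81374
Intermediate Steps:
y(W) = 4*W² (y(W) = (2*W)*(2*W) = 4*W²)
y(104 + 3) - h = 4*(104 + 3)² - 1*(-35578) = 4*107² + 35578 = 4*11449 + 35578 = 45796 + 35578 = 81374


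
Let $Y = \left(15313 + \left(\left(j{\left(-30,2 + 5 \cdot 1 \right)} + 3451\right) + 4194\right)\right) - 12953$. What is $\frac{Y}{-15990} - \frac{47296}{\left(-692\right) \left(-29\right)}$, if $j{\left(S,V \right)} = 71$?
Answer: $- \frac{119808526}{40110915} \approx -2.9869$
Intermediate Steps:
$Y = 10076$ ($Y = \left(15313 + \left(\left(71 + 3451\right) + 4194\right)\right) - 12953 = \left(15313 + \left(3522 + 4194\right)\right) - 12953 = \left(15313 + 7716\right) - 12953 = 23029 - 12953 = 10076$)
$\frac{Y}{-15990} - \frac{47296}{\left(-692\right) \left(-29\right)} = \frac{10076}{-15990} - \frac{47296}{\left(-692\right) \left(-29\right)} = 10076 \left(- \frac{1}{15990}\right) - \frac{47296}{20068} = - \frac{5038}{7995} - \frac{11824}{5017} = - \frac{119808526}{40110915}$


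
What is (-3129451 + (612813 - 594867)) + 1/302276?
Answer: -940533285379/302276 ≈ -3.1115e+6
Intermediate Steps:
(-3129451 + (612813 - 594867)) + 1/302276 = (-3129451 + 17946) + 1/302276 = -3111505 + 1/302276 = -940533285379/302276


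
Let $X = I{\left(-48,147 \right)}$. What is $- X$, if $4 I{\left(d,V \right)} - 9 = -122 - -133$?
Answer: $-5$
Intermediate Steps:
$I{\left(d,V \right)} = 5$ ($I{\left(d,V \right)} = \frac{9}{4} + \frac{-122 - -133}{4} = \frac{9}{4} + \frac{-122 + 133}{4} = \frac{9}{4} + \frac{1}{4} \cdot 11 = \frac{9}{4} + \frac{11}{4} = 5$)
$X = 5$
$- X = \left(-1\right) 5 = -5$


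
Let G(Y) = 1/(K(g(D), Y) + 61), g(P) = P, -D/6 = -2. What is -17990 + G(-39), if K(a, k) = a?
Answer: -1313269/73 ≈ -17990.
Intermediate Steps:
D = 12 (D = -6*(-2) = 12)
G(Y) = 1/73 (G(Y) = 1/(12 + 61) = 1/73)
-17990 + G(-39) = -17990 + 1/73 = -1313269/73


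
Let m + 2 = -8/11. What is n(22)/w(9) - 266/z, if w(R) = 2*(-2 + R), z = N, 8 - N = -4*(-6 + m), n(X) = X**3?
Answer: 798193/1036 ≈ 770.46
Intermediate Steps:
m = -30/11 (m = -2 - 8/11 = -30/11 ≈ -2.7273)
N = -296/11 (N = 8 - (-4)*(-6 - 30/11) = 8 - (-4)*(-96)/11 = 8 - 1*384/11 = 8 - 384/11 = -296/11 ≈ -26.909)
z = -296/11 ≈ -26.909
w(R) = -4 + 2*R
n(22)/w(9) - 266/z = 22**3/(-4 + 2*9) - 266/(-296/11) = 10648/(-4 + 18) - 266*(-11/296) = 10648/14 + 1463/148 = 10648*(1/14) + 1463/148 = 5324/7 + 1463/148 = 798193/1036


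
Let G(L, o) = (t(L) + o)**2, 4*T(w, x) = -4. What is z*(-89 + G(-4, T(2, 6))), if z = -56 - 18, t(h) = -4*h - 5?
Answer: -814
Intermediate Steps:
t(h) = -5 - 4*h
T(w, x) = -1 (T(w, x) = (1/4)*(-4) = -1)
G(L, o) = (-5 + o - 4*L)**2 (G(L, o) = ((-5 - 4*L) + o)**2 = (-5 + o - 4*L)**2)
z = -74
z*(-89 + G(-4, T(2, 6))) = -74*(-89 + (5 - 1*(-1) + 4*(-4))**2) = -74*(-89 + (5 + 1 - 16)**2) = -74*(-89 + (-10)**2) = -74*(-89 + 100) = -74*11 = -814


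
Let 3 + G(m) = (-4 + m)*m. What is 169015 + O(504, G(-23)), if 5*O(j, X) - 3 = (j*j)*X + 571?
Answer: 157827537/5 ≈ 3.1566e+7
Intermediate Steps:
G(m) = -3 + m*(-4 + m) (G(m) = -3 + (-4 + m)*m = -3 + m*(-4 + m))
O(j, X) = 574/5 + X*j**2/5 (O(j, X) = 3/5 + ((j*j)*X + 571)/5 = 3/5 + (j**2*X + 571)/5 = 3/5 + (X*j**2 + 571)/5 = 3/5 + (571 + X*j**2)/5 = 3/5 + (571/5 + X*j**2/5) = 574/5 + X*j**2/5)
169015 + O(504, G(-23)) = 169015 + (574/5 + (1/5)*(-3 + (-23)**2 - 4*(-23))*504**2) = 169015 + (574/5 + (1/5)*(-3 + 529 + 92)*254016) = 169015 + (574/5 + (1/5)*618*254016) = 169015 + (574/5 + 156981888/5) = 169015 + 156982462/5 = 157827537/5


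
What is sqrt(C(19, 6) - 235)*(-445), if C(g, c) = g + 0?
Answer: -2670*I*sqrt(6) ≈ -6540.1*I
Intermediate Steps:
C(g, c) = g
sqrt(C(19, 6) - 235)*(-445) = sqrt(19 - 235)*(-445) = sqrt(-216)*(-445) = (6*I*sqrt(6))*(-445) = -2670*I*sqrt(6)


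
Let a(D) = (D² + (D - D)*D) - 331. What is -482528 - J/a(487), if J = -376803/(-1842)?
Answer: -3341357787357/6924692 ≈ -4.8253e+5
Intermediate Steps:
a(D) = -331 + D² (a(D) = (D² + 0*D) - 331 = (D² + 0) - 331 = D² - 331 = -331 + D²)
J = 125601/614 (J = -376803*(-1/1842) = 125601/614 ≈ 204.56)
-482528 - J/a(487) = -482528 - 125601/(614*(-331 + 487²)) = -482528 - 125601/(614*(-331 + 237169)) = -482528 - 125601/(614*236838) = -482528 - 1*5981/6924692 = -482528 - 5981/6924692 = -3341357787357/6924692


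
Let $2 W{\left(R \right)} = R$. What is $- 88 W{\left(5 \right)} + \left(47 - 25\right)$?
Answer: $-198$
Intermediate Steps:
$W{\left(R \right)} = \frac{R}{2}$
$- 88 W{\left(5 \right)} + \left(47 - 25\right) = - 88 \cdot \frac{1}{2} \cdot 5 + \left(47 - 25\right) = \left(-88\right) \frac{5}{2} + 22 = -220 + 22 = -198$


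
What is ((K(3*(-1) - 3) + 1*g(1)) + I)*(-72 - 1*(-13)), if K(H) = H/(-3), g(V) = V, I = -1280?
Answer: 75343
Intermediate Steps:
K(H) = -H/3 (K(H) = H*(-⅓) = -H/3)
((K(3*(-1) - 3) + 1*g(1)) + I)*(-72 - 1*(-13)) = ((-(3*(-1) - 3)/3 + 1*1) - 1280)*(-72 - 1*(-13)) = ((-(-3 - 3)/3 + 1) - 1280)*(-72 + 13) = ((-⅓*(-6) + 1) - 1280)*(-59) = ((2 + 1) - 1280)*(-59) = (3 - 1280)*(-59) = -1277*(-59) = 75343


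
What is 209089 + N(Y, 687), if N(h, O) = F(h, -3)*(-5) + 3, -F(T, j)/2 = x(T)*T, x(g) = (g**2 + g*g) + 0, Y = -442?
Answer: -1726808668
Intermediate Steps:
x(g) = 2*g**2 (x(g) = (g**2 + g**2) + 0 = 2*g**2 + 0 = 2*g**2)
F(T, j) = -4*T**3 (F(T, j) = -2*2*T**2*T = -4*T**3)
N(h, O) = 3 + 20*h**3 (N(h, O) = -4*h**3*(-5) + 3 = 20*h**3 + 3 = 3 + 20*h**3)
209089 + N(Y, 687) = 209089 + (3 + 20*(-442)**3) = 209089 + (3 + 20*(-86350888)) = 209089 + (3 - 1727017760) = 209089 - 1727017757 = -1726808668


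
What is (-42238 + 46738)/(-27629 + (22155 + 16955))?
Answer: 1500/3827 ≈ 0.39195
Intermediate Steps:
(-42238 + 46738)/(-27629 + (22155 + 16955)) = 4500/(-27629 + 39110) = 4500/11481 = 4500*(1/11481) = 1500/3827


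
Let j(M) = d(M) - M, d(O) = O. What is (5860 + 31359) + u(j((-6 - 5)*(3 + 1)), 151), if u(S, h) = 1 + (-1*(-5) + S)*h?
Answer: 37975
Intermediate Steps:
j(M) = 0 (j(M) = M - M = 0)
u(S, h) = 1 + h*(5 + S) (u(S, h) = 1 + (5 + S)*h = 1 + h*(5 + S))
(5860 + 31359) + u(j((-6 - 5)*(3 + 1)), 151) = (5860 + 31359) + (1 + 5*151 + 0*151) = 37219 + (1 + 755 + 0) = 37219 + 756 = 37975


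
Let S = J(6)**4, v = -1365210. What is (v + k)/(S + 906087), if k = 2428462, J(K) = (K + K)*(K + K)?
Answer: 1063252/430887783 ≈ 0.0024676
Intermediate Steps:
J(K) = 4*K**2 (J(K) = (2*K)*(2*K) = 4*K**2)
S = 429981696 (S = (4*6**2)**4 = (4*36)**4 = 144**4 = 429981696)
(v + k)/(S + 906087) = (-1365210 + 2428462)/(429981696 + 906087) = 1063252/430887783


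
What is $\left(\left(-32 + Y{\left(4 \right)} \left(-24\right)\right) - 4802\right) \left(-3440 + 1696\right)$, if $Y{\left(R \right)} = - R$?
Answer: $8263072$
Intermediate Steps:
$\left(\left(-32 + Y{\left(4 \right)} \left(-24\right)\right) - 4802\right) \left(-3440 + 1696\right) = \left(\left(-32 + \left(-1\right) 4 \left(-24\right)\right) - 4802\right) \left(-3440 + 1696\right) = \left(\left(-32 - -96\right) - 4802\right) \left(-1744\right) = \left(\left(-32 + 96\right) - 4802\right) \left(-1744\right) = \left(64 - 4802\right) \left(-1744\right) = \left(-4738\right) \left(-1744\right) = 8263072$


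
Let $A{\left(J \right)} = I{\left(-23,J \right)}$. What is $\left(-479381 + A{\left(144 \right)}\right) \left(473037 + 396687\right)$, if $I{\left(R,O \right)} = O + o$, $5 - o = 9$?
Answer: $-416807399484$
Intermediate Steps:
$o = -4$ ($o = 5 - 9 = -4$)
$I{\left(R,O \right)} = -4 + O$ ($I{\left(R,O \right)} = O - 4 = -4 + O$)
$A{\left(J \right)} = -4 + J$
$\left(-479381 + A{\left(144 \right)}\right) \left(473037 + 396687\right) = \left(-479381 + \left(-4 + 144\right)\right) \left(473037 + 396687\right) = \left(-479381 + 140\right) 869724 = \left(-479241\right) 869724 = -416807399484$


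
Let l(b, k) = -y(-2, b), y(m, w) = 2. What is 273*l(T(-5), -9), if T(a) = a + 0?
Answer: -546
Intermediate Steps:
T(a) = a
l(b, k) = -2 (l(b, k) = -1*2 = -2)
273*l(T(-5), -9) = 273*(-2) = -546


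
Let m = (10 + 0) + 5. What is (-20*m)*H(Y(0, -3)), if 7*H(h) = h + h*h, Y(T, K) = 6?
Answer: -1800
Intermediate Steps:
H(h) = h/7 + h²/7 (H(h) = (h + h*h)/7 = (h + h²)/7 = h/7 + h²/7)
m = 15 (m = 10 + 5 = 15)
(-20*m)*H(Y(0, -3)) = (-20*15)*((⅐)*6*(1 + 6)) = -300*6*7/7 = -300*6 = -1800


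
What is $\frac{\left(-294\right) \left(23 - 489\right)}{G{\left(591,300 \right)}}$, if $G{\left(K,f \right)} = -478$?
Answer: $- \frac{68502}{239} \approx -286.62$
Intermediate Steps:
$\frac{\left(-294\right) \left(23 - 489\right)}{G{\left(591,300 \right)}} = \frac{\left(-294\right) \left(23 - 489\right)}{-478} = \left(-294\right) \left(-466\right) \left(- \frac{1}{478}\right) = 137004 \left(- \frac{1}{478}\right) = - \frac{68502}{239}$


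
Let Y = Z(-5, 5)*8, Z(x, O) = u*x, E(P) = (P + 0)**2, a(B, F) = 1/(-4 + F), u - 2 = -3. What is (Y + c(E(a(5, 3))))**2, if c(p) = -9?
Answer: 961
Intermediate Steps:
u = -1 (u = 2 - 3 = -1)
E(P) = P**2
Z(x, O) = -x
Y = 40 (Y = -1*(-5)*8 = 5*8 = 40)
(Y + c(E(a(5, 3))))**2 = (40 - 9)**2 = 31**2 = 961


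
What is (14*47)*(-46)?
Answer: -30268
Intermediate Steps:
(14*47)*(-46) = 658*(-46) = -30268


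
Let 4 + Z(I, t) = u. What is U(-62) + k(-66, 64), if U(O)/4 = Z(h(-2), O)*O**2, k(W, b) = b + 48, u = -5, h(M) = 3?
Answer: -138272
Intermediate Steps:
Z(I, t) = -9 (Z(I, t) = -4 - 5 = -9)
k(W, b) = 48 + b
U(O) = -36*O**2 (U(O) = 4*(-9*O**2) = -36*O**2)
U(-62) + k(-66, 64) = -36*(-62)**2 + (48 + 64) = -36*3844 + 112 = -138384 + 112 = -138272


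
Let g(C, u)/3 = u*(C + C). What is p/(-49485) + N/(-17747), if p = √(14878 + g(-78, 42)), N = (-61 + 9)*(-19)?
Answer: -988/17747 - I*√4778/49485 ≈ -0.055671 - 0.0013968*I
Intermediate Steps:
g(C, u) = 6*C*u (g(C, u) = 3*(u*(C + C)) = 3*(u*(2*C)) = 3*(2*C*u) = 6*C*u)
N = 988 (N = -52*(-19) = 988)
p = I*√4778 (p = √(14878 + 6*(-78)*42) = √(14878 - 19656) = √(-4778) = I*√4778 ≈ 69.123*I)
p/(-49485) + N/(-17747) = (I*√4778)/(-49485) + 988/(-17747) = (I*√4778)*(-1/49485) + 988*(-1/17747) = -I*√4778/49485 - 988/17747 = -988/17747 - I*√4778/49485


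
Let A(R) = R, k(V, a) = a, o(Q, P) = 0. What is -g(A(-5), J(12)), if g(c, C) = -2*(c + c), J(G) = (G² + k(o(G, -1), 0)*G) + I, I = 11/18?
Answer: -20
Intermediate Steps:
I = 11/18 (I = 11*(1/18) = 11/18 ≈ 0.61111)
J(G) = 11/18 + G² (J(G) = (G² + 0*G) + 11/18 = (G² + 0) + 11/18 = G² + 11/18 = 11/18 + G²)
g(c, C) = -4*c
-g(A(-5), J(12)) = -(-4)*(-5) = -1*20 = -20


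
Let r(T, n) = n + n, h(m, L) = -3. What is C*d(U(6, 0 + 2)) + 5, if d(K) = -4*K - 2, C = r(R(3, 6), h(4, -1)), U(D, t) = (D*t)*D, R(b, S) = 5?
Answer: 1745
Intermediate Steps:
U(D, t) = t*D**2
r(T, n) = 2*n
C = -6 (C = 2*(-3) = -6)
d(K) = -2 - 4*K
C*d(U(6, 0 + 2)) + 5 = -6*(-2 - 4*(0 + 2)*6**2) + 5 = -6*(-2 - 8*36) + 5 = -6*(-2 - 4*72) + 5 = -6*(-2 - 288) + 5 = -6*(-290) + 5 = 1740 + 5 = 1745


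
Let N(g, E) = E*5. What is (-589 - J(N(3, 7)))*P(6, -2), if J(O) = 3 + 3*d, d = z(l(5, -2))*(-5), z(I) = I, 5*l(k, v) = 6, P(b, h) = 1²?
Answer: -574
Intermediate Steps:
P(b, h) = 1
l(k, v) = 6/5 (l(k, v) = (⅕)*6 = 6/5)
d = -6 (d = (6/5)*(-5) = -6)
N(g, E) = 5*E
J(O) = -15 (J(O) = 3 + 3*(-6) = 3 - 18 = -15)
(-589 - J(N(3, 7)))*P(6, -2) = (-589 - 1*(-15))*1 = (-589 + 15)*1 = -574*1 = -574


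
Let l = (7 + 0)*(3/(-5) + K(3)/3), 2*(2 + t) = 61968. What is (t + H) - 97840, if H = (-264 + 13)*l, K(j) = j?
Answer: -337804/5 ≈ -67561.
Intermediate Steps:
t = 30982 (t = -2 + (½)*61968 = -2 + 30984 = 30982)
l = 14/5 (l = (7 + 0)*(3/(-5) + 3/3) = 7*(3*(-⅕) + 3*(⅓)) = 7*(-⅗ + 1) = 7*(⅖) = 14/5 ≈ 2.8000)
H = -3514/5 (H = (-264 + 13)*(14/5) = -251*14/5 = -3514/5 ≈ -702.80)
(t + H) - 97840 = (30982 - 3514/5) - 97840 = 151396/5 - 97840 = -337804/5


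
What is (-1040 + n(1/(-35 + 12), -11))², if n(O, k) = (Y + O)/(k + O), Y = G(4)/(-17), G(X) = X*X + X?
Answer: 20162282199049/18645124 ≈ 1.0814e+6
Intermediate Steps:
G(X) = X + X² (G(X) = X² + X = X + X²)
Y = -20/17 (Y = (4*(1 + 4))/(-17) = (4*5)*(-1/17) = 20*(-1/17) = -20/17 ≈ -1.1765)
n(O, k) = (-20/17 + O)/(O + k) (n(O, k) = (-20/17 + O)/(k + O) = (-20/17 + O)/(O + k))
(-1040 + n(1/(-35 + 12), -11))² = (-1040 + (-20/17 + 1/(-35 + 12))/(1/(-35 + 12) - 11))² = (-1040 + (-20/17 + 1/(-23))/(1/(-23) - 11))² = (-1040 + (-20/17 - 1/23)/(-1/23 - 11))² = (-1040 - 477/391/(-254/23))² = (-1040 - 23/254*(-477/391))² = (-1040 + 477/4318)² = (-4490243/4318)² = 20162282199049/18645124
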